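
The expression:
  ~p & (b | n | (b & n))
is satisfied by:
  {n: True, b: True, p: False}
  {n: True, p: False, b: False}
  {b: True, p: False, n: False}


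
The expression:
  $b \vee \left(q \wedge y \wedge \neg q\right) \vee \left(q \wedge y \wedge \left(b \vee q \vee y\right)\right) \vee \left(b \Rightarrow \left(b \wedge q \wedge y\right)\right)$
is always true.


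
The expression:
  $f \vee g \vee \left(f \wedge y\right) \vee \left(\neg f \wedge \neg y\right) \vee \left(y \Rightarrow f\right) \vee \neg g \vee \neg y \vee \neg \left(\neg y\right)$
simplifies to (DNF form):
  $\text{True}$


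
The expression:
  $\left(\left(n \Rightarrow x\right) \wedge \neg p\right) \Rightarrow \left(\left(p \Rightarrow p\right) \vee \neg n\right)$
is always true.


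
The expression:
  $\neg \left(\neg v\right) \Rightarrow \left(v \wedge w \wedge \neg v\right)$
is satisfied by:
  {v: False}


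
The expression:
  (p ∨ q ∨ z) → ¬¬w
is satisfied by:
  {w: True, z: False, p: False, q: False}
  {q: True, w: True, z: False, p: False}
  {w: True, p: True, z: False, q: False}
  {q: True, w: True, p: True, z: False}
  {w: True, z: True, p: False, q: False}
  {w: True, q: True, z: True, p: False}
  {w: True, p: True, z: True, q: False}
  {q: True, w: True, p: True, z: True}
  {q: False, z: False, p: False, w: False}


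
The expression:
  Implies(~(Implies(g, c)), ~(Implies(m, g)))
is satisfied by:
  {c: True, g: False}
  {g: False, c: False}
  {g: True, c: True}


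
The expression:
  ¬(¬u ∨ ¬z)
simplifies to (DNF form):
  u ∧ z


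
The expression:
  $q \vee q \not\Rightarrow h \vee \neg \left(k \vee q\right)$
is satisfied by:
  {q: True, k: False}
  {k: False, q: False}
  {k: True, q: True}


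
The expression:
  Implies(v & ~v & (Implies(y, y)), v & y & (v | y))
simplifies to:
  True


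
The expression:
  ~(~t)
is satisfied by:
  {t: True}


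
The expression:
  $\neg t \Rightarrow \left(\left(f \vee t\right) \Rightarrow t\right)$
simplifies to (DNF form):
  $t \vee \neg f$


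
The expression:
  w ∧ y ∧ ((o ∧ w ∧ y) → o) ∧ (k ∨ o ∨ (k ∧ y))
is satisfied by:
  {k: True, o: True, w: True, y: True}
  {k: True, w: True, y: True, o: False}
  {o: True, w: True, y: True, k: False}


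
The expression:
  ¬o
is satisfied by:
  {o: False}


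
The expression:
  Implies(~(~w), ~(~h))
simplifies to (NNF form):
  h | ~w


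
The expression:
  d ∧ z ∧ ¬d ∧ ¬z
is never true.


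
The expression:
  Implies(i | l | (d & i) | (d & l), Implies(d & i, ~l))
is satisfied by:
  {l: False, d: False, i: False}
  {i: True, l: False, d: False}
  {d: True, l: False, i: False}
  {i: True, d: True, l: False}
  {l: True, i: False, d: False}
  {i: True, l: True, d: False}
  {d: True, l: True, i: False}


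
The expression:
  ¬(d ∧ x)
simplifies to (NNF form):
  ¬d ∨ ¬x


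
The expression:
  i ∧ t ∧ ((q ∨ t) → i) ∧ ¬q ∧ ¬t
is never true.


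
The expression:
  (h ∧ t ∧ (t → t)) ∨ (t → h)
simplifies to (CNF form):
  h ∨ ¬t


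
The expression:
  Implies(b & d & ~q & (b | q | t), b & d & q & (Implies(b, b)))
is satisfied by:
  {q: True, d: False, b: False}
  {d: False, b: False, q: False}
  {q: True, b: True, d: False}
  {b: True, d: False, q: False}
  {q: True, d: True, b: False}
  {d: True, q: False, b: False}
  {q: True, b: True, d: True}


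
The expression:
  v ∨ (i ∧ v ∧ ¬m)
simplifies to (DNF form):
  v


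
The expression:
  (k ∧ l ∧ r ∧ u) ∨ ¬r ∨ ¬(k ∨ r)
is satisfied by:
  {l: True, k: True, u: True, r: False}
  {l: True, k: True, u: False, r: False}
  {l: True, u: True, k: False, r: False}
  {l: True, u: False, k: False, r: False}
  {k: True, u: True, l: False, r: False}
  {k: True, u: False, l: False, r: False}
  {u: True, l: False, k: False, r: False}
  {u: False, l: False, k: False, r: False}
  {r: True, l: True, k: True, u: True}


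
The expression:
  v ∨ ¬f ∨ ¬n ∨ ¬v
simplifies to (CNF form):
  True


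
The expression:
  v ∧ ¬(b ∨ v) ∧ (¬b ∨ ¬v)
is never true.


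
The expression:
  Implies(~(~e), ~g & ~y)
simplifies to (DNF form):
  ~e | (~g & ~y)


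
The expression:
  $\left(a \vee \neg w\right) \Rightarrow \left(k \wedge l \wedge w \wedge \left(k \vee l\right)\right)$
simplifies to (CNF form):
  $w \wedge \left(k \vee \neg a\right) \wedge \left(l \vee \neg a\right)$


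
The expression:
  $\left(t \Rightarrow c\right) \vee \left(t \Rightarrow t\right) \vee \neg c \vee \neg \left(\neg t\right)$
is always true.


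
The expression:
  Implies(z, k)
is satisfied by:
  {k: True, z: False}
  {z: False, k: False}
  {z: True, k: True}


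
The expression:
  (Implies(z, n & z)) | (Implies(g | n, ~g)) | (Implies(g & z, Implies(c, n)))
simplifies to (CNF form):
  n | ~c | ~g | ~z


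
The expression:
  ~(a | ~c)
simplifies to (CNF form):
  c & ~a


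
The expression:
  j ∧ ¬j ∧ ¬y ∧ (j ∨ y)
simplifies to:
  False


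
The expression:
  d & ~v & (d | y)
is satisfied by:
  {d: True, v: False}


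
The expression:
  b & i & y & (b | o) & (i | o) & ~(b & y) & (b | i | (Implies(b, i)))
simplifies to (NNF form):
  False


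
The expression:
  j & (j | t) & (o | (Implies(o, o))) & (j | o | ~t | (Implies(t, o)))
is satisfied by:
  {j: True}


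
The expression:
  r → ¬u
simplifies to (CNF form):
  ¬r ∨ ¬u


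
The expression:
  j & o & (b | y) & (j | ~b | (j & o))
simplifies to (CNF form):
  j & o & (b | y)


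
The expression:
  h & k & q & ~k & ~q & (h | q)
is never true.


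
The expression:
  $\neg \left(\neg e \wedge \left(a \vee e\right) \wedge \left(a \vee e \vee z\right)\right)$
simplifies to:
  $e \vee \neg a$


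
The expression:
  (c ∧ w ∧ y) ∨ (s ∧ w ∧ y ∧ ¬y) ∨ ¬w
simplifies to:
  (c ∧ y) ∨ ¬w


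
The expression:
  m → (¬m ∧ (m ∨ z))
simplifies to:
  ¬m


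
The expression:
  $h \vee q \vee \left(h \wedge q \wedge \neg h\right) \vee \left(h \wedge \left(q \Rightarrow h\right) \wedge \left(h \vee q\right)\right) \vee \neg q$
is always true.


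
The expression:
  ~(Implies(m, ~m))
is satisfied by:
  {m: True}


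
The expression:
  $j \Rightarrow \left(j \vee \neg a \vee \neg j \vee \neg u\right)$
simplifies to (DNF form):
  $\text{True}$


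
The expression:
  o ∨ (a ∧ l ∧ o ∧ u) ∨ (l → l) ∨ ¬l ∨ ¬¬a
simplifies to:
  True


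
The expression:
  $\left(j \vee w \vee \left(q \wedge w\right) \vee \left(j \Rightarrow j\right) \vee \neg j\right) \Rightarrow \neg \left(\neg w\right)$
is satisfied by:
  {w: True}


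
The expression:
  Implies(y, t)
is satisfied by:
  {t: True, y: False}
  {y: False, t: False}
  {y: True, t: True}


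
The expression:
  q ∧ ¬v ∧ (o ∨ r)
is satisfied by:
  {q: True, r: True, o: True, v: False}
  {q: True, r: True, o: False, v: False}
  {q: True, o: True, r: False, v: False}


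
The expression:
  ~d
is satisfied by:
  {d: False}


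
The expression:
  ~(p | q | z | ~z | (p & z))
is never true.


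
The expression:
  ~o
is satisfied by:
  {o: False}


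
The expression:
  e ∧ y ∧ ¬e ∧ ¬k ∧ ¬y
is never true.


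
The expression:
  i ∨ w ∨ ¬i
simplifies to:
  True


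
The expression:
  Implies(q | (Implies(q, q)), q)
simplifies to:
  q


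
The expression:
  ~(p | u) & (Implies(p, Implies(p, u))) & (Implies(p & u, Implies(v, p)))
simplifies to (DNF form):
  ~p & ~u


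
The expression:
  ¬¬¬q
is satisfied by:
  {q: False}


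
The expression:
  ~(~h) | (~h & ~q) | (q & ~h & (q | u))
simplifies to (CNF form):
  True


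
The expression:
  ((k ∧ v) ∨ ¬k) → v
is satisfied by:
  {k: True, v: True}
  {k: True, v: False}
  {v: True, k: False}


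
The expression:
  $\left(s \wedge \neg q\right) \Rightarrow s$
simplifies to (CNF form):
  $\text{True}$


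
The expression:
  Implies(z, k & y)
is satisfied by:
  {k: True, y: True, z: False}
  {k: True, y: False, z: False}
  {y: True, k: False, z: False}
  {k: False, y: False, z: False}
  {k: True, z: True, y: True}


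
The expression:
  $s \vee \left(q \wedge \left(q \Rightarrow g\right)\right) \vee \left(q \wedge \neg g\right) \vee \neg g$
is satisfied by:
  {q: True, s: True, g: False}
  {q: True, g: False, s: False}
  {s: True, g: False, q: False}
  {s: False, g: False, q: False}
  {q: True, s: True, g: True}
  {q: True, g: True, s: False}
  {s: True, g: True, q: False}


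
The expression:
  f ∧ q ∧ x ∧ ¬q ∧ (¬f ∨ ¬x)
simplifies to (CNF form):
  False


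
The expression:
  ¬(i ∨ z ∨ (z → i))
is never true.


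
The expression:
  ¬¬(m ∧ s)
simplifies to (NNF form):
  m ∧ s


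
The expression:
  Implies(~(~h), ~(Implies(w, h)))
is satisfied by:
  {h: False}


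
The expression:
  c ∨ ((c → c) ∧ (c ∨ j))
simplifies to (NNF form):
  c ∨ j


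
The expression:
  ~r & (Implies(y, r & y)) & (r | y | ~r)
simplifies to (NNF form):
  ~r & ~y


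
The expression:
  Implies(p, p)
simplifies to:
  True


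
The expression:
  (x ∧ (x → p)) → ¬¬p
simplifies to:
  True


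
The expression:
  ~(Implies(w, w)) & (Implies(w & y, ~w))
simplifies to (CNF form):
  False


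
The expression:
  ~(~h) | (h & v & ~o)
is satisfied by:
  {h: True}


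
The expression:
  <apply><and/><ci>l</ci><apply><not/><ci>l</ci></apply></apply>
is never true.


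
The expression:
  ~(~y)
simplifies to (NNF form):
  y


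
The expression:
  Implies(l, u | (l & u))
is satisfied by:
  {u: True, l: False}
  {l: False, u: False}
  {l: True, u: True}


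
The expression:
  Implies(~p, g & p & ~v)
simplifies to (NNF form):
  p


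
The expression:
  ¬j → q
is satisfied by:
  {q: True, j: True}
  {q: True, j: False}
  {j: True, q: False}


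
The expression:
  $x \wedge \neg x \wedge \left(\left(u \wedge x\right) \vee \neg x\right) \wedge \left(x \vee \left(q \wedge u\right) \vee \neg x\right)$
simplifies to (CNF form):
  $\text{False}$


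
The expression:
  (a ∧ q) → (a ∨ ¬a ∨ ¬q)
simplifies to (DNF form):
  True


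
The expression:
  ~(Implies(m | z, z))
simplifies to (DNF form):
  m & ~z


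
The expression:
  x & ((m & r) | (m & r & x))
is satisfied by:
  {r: True, m: True, x: True}


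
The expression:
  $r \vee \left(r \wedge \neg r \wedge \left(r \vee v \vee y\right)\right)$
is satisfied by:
  {r: True}


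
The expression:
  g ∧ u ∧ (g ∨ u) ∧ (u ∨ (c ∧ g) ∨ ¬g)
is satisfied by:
  {u: True, g: True}


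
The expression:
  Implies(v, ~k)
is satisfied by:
  {k: False, v: False}
  {v: True, k: False}
  {k: True, v: False}


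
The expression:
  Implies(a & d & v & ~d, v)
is always true.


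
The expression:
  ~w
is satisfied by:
  {w: False}


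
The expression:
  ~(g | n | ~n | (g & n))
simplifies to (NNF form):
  False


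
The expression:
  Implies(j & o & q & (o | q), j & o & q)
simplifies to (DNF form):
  True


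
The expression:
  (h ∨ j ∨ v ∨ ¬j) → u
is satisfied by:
  {u: True}


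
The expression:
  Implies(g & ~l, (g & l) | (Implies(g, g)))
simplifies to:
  True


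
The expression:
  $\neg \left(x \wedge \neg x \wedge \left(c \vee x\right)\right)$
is always true.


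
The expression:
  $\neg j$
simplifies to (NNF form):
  $\neg j$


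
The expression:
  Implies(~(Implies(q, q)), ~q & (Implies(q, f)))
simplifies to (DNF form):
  True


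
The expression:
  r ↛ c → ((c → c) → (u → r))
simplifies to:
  True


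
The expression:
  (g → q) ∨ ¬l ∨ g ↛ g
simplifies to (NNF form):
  q ∨ ¬g ∨ ¬l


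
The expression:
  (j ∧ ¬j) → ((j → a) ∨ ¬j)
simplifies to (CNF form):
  True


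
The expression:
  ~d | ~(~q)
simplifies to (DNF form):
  q | ~d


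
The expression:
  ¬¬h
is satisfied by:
  {h: True}


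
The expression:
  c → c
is always true.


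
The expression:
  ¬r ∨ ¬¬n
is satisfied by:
  {n: True, r: False}
  {r: False, n: False}
  {r: True, n: True}


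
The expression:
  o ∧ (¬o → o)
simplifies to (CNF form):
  o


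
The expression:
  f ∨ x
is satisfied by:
  {x: True, f: True}
  {x: True, f: False}
  {f: True, x: False}


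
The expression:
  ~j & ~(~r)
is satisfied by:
  {r: True, j: False}


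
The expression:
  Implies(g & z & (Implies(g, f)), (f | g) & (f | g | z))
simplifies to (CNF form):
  True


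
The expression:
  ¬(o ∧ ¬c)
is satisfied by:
  {c: True, o: False}
  {o: False, c: False}
  {o: True, c: True}


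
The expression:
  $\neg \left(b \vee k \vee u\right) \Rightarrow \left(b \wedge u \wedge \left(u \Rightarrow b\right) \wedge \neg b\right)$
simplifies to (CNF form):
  $b \vee k \vee u$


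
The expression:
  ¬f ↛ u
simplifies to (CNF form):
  ¬f ∧ ¬u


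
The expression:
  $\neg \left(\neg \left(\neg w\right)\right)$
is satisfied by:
  {w: False}


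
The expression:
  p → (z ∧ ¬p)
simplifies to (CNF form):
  ¬p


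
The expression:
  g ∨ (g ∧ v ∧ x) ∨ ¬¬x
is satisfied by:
  {x: True, g: True}
  {x: True, g: False}
  {g: True, x: False}


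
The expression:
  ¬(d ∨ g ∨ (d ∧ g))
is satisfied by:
  {g: False, d: False}


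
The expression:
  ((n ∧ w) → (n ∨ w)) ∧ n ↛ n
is never true.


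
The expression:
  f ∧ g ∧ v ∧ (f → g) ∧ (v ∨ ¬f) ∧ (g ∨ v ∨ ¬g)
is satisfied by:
  {g: True, f: True, v: True}


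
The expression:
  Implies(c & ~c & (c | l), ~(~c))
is always true.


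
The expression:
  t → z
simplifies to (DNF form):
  z ∨ ¬t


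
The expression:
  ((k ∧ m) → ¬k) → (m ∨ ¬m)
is always true.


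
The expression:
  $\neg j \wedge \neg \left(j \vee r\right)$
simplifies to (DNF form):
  $\neg j \wedge \neg r$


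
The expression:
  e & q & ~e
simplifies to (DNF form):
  False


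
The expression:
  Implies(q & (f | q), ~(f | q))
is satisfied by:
  {q: False}


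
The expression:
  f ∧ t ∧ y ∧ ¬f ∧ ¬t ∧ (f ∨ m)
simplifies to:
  False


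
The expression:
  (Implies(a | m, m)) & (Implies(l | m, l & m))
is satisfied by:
  {l: True, m: True, a: False}
  {a: True, l: True, m: True}
  {a: False, m: False, l: False}


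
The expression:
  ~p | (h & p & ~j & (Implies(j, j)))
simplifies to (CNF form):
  (h | ~p) & (~j | ~p)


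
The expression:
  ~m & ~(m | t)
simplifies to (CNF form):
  ~m & ~t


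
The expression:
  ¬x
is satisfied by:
  {x: False}


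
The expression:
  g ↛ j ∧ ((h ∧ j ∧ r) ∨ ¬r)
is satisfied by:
  {g: True, r: False, j: False}


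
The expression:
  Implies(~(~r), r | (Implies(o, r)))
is always true.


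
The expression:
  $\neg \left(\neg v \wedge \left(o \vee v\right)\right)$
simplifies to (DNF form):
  $v \vee \neg o$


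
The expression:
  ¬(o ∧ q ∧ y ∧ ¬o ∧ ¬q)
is always true.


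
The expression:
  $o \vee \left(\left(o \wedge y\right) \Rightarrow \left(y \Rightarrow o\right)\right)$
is always true.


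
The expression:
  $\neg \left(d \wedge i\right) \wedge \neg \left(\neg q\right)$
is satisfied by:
  {q: True, d: False, i: False}
  {i: True, q: True, d: False}
  {d: True, q: True, i: False}


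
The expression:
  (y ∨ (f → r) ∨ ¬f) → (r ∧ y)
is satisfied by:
  {r: True, y: True, f: True}
  {r: True, y: True, f: False}
  {f: True, r: False, y: False}


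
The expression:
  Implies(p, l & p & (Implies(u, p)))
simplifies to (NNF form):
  l | ~p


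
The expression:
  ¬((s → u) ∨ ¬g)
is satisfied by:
  {s: True, g: True, u: False}


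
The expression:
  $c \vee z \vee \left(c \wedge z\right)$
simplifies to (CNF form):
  $c \vee z$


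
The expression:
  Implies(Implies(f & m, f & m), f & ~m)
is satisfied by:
  {f: True, m: False}


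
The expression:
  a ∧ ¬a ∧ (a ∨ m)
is never true.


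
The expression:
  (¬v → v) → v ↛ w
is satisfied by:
  {w: False, v: False}
  {v: True, w: False}
  {w: True, v: False}


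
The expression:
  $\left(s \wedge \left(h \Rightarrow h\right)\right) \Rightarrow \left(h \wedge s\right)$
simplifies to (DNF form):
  $h \vee \neg s$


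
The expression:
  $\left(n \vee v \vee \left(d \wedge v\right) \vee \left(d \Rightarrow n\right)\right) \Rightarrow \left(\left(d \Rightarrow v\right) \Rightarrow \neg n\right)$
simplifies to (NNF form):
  $\left(d \wedge \neg v\right) \vee \neg n$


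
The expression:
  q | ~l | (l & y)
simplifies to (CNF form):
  q | y | ~l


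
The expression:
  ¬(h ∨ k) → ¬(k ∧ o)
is always true.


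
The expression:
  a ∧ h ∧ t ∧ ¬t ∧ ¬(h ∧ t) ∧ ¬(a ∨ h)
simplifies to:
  False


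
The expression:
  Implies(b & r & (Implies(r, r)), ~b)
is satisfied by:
  {b: False, r: False}
  {r: True, b: False}
  {b: True, r: False}


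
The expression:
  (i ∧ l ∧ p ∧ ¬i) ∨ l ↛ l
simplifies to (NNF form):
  False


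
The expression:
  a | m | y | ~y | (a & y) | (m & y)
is always true.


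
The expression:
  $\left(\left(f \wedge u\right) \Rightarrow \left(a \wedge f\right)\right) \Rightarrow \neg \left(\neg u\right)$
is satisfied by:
  {u: True}


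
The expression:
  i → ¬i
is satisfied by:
  {i: False}


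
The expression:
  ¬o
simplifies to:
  ¬o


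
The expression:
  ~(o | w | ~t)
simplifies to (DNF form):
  t & ~o & ~w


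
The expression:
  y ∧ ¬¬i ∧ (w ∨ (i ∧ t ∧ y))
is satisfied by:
  {i: True, t: True, w: True, y: True}
  {i: True, t: True, y: True, w: False}
  {i: True, w: True, y: True, t: False}


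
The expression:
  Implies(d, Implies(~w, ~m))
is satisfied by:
  {w: True, m: False, d: False}
  {m: False, d: False, w: False}
  {w: True, d: True, m: False}
  {d: True, m: False, w: False}
  {w: True, m: True, d: False}
  {m: True, w: False, d: False}
  {w: True, d: True, m: True}


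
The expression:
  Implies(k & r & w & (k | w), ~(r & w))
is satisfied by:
  {w: False, k: False, r: False}
  {r: True, w: False, k: False}
  {k: True, w: False, r: False}
  {r: True, k: True, w: False}
  {w: True, r: False, k: False}
  {r: True, w: True, k: False}
  {k: True, w: True, r: False}


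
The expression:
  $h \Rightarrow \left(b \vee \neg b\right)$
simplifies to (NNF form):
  $\text{True}$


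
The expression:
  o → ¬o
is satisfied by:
  {o: False}


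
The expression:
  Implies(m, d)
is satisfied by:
  {d: True, m: False}
  {m: False, d: False}
  {m: True, d: True}


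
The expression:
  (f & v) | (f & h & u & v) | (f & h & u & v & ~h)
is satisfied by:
  {f: True, v: True}


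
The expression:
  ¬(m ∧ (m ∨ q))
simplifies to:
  ¬m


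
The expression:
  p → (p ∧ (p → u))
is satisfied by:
  {u: True, p: False}
  {p: False, u: False}
  {p: True, u: True}


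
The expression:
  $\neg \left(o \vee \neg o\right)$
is never true.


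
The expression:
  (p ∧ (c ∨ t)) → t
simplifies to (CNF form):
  t ∨ ¬c ∨ ¬p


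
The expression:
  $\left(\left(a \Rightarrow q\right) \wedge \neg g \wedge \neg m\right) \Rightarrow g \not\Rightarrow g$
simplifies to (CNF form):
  $\left(a \vee g \vee m\right) \wedge \left(g \vee m \vee \neg q\right)$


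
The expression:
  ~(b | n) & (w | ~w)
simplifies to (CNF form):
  ~b & ~n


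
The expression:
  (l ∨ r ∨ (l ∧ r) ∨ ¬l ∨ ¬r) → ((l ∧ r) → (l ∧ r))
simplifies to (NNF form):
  True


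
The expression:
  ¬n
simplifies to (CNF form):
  ¬n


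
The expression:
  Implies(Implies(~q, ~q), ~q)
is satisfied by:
  {q: False}


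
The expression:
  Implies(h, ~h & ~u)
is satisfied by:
  {h: False}


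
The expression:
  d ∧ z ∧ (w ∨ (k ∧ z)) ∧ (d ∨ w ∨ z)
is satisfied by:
  {z: True, k: True, w: True, d: True}
  {z: True, k: True, d: True, w: False}
  {z: True, w: True, d: True, k: False}


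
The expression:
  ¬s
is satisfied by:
  {s: False}


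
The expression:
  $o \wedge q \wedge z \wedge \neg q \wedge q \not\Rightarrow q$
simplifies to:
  $\text{False}$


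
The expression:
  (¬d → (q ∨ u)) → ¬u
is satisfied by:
  {u: False}


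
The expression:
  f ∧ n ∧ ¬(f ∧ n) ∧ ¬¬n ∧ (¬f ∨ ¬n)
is never true.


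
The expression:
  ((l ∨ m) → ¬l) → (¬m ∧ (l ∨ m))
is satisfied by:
  {l: True}


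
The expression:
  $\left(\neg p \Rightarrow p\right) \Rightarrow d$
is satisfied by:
  {d: True, p: False}
  {p: False, d: False}
  {p: True, d: True}


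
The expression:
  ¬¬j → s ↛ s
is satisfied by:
  {j: False}


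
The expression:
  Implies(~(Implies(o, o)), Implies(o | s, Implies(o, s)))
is always true.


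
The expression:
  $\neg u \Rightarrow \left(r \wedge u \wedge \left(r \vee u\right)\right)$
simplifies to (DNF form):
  $u$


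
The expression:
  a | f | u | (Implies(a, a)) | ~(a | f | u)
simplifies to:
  True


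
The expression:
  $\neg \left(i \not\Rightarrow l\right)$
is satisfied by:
  {l: True, i: False}
  {i: False, l: False}
  {i: True, l: True}


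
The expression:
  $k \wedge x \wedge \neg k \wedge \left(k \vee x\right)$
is never true.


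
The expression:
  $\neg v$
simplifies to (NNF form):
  $\neg v$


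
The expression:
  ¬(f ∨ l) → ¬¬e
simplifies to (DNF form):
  e ∨ f ∨ l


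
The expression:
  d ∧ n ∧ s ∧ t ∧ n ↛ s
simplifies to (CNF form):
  False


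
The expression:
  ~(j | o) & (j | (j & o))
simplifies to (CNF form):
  False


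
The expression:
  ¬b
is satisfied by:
  {b: False}


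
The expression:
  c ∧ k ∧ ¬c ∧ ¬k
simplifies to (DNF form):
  False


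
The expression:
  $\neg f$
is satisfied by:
  {f: False}


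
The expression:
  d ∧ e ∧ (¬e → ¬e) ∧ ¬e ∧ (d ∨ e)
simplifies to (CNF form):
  False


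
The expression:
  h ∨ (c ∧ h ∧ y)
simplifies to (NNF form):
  h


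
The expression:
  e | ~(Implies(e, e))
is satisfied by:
  {e: True}


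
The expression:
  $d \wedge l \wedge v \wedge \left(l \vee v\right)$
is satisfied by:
  {v: True, d: True, l: True}


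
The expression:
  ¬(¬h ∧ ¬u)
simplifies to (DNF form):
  h ∨ u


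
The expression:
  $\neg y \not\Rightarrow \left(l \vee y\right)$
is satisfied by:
  {y: False, l: False}


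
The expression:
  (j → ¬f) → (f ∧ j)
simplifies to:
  f ∧ j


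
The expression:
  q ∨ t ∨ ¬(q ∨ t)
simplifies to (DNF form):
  True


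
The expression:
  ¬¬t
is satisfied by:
  {t: True}


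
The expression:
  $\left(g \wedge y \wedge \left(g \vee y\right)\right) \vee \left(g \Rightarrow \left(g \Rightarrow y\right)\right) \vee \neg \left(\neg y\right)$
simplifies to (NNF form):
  $y \vee \neg g$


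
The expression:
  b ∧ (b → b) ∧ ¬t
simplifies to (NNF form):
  b ∧ ¬t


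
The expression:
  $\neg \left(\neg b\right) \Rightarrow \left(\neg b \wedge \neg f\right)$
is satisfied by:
  {b: False}


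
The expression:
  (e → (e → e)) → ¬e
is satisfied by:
  {e: False}


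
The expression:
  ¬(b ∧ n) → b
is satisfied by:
  {b: True}


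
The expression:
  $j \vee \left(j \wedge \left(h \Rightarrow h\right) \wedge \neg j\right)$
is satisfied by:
  {j: True}


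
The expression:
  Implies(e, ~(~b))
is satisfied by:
  {b: True, e: False}
  {e: False, b: False}
  {e: True, b: True}


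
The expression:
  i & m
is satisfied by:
  {m: True, i: True}


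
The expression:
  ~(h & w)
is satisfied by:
  {w: False, h: False}
  {h: True, w: False}
  {w: True, h: False}


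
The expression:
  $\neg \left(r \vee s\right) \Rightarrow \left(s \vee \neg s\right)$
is always true.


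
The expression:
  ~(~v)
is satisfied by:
  {v: True}


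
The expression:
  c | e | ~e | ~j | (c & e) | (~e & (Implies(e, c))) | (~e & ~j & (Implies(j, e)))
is always true.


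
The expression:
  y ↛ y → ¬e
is always true.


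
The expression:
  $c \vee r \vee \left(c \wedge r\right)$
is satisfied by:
  {r: True, c: True}
  {r: True, c: False}
  {c: True, r: False}


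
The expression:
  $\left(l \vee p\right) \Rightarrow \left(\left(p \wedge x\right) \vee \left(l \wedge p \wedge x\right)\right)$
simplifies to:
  $\left(p \wedge x\right) \vee \left(\neg l \wedge \neg p\right)$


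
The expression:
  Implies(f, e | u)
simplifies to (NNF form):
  e | u | ~f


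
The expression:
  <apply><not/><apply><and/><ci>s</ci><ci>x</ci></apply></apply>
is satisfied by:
  {s: False, x: False}
  {x: True, s: False}
  {s: True, x: False}


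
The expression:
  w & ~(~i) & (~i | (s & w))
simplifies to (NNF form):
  i & s & w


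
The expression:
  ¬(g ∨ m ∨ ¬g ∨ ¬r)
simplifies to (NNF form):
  False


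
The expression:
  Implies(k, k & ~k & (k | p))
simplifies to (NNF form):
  ~k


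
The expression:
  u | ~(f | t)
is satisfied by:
  {u: True, f: False, t: False}
  {t: True, u: True, f: False}
  {u: True, f: True, t: False}
  {t: True, u: True, f: True}
  {t: False, f: False, u: False}


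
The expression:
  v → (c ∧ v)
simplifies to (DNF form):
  c ∨ ¬v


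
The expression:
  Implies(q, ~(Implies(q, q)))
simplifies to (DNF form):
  ~q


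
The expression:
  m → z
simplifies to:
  z ∨ ¬m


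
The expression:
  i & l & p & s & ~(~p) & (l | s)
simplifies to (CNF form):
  i & l & p & s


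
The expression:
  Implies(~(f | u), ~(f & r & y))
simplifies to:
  True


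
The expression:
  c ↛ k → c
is always true.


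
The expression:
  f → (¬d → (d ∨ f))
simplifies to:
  True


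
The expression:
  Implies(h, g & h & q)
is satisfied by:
  {g: True, q: True, h: False}
  {g: True, q: False, h: False}
  {q: True, g: False, h: False}
  {g: False, q: False, h: False}
  {g: True, h: True, q: True}


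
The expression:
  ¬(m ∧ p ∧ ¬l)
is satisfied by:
  {l: True, p: False, m: False}
  {p: False, m: False, l: False}
  {l: True, m: True, p: False}
  {m: True, p: False, l: False}
  {l: True, p: True, m: False}
  {p: True, l: False, m: False}
  {l: True, m: True, p: True}


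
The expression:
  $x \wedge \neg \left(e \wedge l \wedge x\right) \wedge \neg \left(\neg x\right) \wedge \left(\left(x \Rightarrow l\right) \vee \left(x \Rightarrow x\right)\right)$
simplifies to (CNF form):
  $x \wedge \left(\neg e \vee \neg l\right)$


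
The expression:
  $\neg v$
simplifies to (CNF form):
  $\neg v$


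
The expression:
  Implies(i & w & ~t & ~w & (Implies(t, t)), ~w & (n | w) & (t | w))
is always true.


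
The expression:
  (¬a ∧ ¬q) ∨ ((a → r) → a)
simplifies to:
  a ∨ ¬q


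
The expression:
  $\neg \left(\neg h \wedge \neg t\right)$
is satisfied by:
  {t: True, h: True}
  {t: True, h: False}
  {h: True, t: False}


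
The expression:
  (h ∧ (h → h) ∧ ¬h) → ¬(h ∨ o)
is always true.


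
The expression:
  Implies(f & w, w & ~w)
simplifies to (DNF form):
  ~f | ~w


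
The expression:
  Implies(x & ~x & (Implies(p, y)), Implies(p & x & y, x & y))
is always true.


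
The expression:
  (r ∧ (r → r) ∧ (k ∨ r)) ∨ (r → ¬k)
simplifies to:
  True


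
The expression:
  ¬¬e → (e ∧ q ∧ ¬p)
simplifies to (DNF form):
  (q ∧ ¬p) ∨ ¬e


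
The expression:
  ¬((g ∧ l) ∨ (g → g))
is never true.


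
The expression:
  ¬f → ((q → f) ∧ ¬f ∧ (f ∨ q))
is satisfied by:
  {f: True}


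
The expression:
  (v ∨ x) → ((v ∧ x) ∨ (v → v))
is always true.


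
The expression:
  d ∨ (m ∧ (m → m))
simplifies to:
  d ∨ m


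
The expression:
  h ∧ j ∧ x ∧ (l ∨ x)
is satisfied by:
  {h: True, j: True, x: True}


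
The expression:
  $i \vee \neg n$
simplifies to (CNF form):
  $i \vee \neg n$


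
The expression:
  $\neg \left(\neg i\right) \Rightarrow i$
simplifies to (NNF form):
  $\text{True}$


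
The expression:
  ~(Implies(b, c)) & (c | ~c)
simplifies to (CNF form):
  b & ~c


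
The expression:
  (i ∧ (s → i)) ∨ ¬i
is always true.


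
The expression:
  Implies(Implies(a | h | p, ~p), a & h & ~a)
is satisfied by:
  {p: True}


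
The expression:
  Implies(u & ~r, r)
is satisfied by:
  {r: True, u: False}
  {u: False, r: False}
  {u: True, r: True}


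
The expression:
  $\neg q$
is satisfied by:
  {q: False}


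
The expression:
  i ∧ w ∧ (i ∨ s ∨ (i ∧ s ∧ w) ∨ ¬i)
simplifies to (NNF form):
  i ∧ w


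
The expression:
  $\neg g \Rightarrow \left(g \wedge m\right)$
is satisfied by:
  {g: True}


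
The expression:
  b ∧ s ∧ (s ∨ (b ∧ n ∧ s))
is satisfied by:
  {b: True, s: True}


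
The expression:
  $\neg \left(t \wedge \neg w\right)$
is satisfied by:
  {w: True, t: False}
  {t: False, w: False}
  {t: True, w: True}


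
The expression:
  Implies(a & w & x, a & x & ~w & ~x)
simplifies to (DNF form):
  ~a | ~w | ~x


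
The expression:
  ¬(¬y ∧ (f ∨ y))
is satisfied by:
  {y: True, f: False}
  {f: False, y: False}
  {f: True, y: True}


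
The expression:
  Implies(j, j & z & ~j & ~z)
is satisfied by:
  {j: False}


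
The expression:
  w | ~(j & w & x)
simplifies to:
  True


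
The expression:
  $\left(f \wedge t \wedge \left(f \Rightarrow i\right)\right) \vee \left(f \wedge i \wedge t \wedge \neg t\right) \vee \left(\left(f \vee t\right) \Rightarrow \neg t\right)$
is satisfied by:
  {f: True, i: True, t: False}
  {f: True, i: False, t: False}
  {i: True, f: False, t: False}
  {f: False, i: False, t: False}
  {t: True, f: True, i: True}


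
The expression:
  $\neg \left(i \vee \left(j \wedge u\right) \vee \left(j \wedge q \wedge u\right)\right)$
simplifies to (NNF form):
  $\neg i \wedge \left(\neg j \vee \neg u\right)$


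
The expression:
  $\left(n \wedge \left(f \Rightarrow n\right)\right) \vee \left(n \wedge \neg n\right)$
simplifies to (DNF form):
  $n$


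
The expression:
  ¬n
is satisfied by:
  {n: False}


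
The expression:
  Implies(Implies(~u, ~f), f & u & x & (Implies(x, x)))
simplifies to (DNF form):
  (f & x) | (f & ~u)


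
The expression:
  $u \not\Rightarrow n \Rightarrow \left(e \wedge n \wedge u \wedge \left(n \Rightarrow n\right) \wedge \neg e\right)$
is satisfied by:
  {n: True, u: False}
  {u: False, n: False}
  {u: True, n: True}


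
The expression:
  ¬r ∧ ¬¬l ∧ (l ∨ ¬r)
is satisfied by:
  {l: True, r: False}


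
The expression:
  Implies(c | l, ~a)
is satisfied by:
  {c: False, a: False, l: False}
  {l: True, c: False, a: False}
  {c: True, l: False, a: False}
  {l: True, c: True, a: False}
  {a: True, l: False, c: False}


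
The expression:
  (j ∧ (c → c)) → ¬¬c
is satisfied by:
  {c: True, j: False}
  {j: False, c: False}
  {j: True, c: True}


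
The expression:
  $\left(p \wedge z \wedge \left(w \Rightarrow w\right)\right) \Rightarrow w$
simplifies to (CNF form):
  $w \vee \neg p \vee \neg z$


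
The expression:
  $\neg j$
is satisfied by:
  {j: False}


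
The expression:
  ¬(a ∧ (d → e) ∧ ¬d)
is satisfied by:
  {d: True, a: False}
  {a: False, d: False}
  {a: True, d: True}


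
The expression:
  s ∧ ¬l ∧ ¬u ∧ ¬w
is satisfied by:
  {s: True, u: False, w: False, l: False}


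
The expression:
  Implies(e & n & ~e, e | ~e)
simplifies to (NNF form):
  True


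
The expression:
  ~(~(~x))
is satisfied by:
  {x: False}


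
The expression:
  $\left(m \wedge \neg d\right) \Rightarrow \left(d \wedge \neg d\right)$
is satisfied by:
  {d: True, m: False}
  {m: False, d: False}
  {m: True, d: True}


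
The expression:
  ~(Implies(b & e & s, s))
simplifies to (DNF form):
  False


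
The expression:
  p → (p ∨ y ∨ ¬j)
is always true.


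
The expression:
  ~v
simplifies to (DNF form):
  ~v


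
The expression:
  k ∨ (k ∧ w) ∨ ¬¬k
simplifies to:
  k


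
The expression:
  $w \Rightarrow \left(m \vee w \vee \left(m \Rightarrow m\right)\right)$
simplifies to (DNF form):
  $\text{True}$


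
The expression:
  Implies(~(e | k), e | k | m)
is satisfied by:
  {k: True, m: True, e: True}
  {k: True, m: True, e: False}
  {k: True, e: True, m: False}
  {k: True, e: False, m: False}
  {m: True, e: True, k: False}
  {m: True, e: False, k: False}
  {e: True, m: False, k: False}


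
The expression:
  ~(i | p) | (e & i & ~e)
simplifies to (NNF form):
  ~i & ~p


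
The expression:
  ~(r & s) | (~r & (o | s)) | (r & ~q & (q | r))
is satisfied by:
  {s: False, q: False, r: False}
  {r: True, s: False, q: False}
  {q: True, s: False, r: False}
  {r: True, q: True, s: False}
  {s: True, r: False, q: False}
  {r: True, s: True, q: False}
  {q: True, s: True, r: False}


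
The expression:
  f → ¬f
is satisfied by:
  {f: False}


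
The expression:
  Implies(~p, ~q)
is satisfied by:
  {p: True, q: False}
  {q: False, p: False}
  {q: True, p: True}


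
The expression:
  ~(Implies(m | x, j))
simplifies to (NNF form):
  ~j & (m | x)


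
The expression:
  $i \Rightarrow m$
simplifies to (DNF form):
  $m \vee \neg i$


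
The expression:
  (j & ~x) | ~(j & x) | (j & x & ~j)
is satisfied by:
  {x: False, j: False}
  {j: True, x: False}
  {x: True, j: False}


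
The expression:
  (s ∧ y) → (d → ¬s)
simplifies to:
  ¬d ∨ ¬s ∨ ¬y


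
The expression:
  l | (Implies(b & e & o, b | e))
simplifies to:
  True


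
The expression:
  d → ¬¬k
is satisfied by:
  {k: True, d: False}
  {d: False, k: False}
  {d: True, k: True}


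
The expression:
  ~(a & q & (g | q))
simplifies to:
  ~a | ~q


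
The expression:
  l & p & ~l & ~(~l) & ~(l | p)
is never true.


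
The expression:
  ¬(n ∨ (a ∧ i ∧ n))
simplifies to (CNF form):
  ¬n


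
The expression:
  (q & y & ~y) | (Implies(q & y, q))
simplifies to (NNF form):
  True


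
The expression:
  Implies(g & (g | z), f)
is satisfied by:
  {f: True, g: False}
  {g: False, f: False}
  {g: True, f: True}


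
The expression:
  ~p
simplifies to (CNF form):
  ~p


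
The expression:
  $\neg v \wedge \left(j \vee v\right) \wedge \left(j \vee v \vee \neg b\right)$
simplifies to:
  $j \wedge \neg v$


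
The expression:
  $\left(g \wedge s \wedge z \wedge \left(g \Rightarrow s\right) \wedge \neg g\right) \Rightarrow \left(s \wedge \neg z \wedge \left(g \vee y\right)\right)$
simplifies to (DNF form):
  $\text{True}$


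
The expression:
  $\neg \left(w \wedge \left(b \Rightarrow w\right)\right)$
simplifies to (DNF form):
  $\neg w$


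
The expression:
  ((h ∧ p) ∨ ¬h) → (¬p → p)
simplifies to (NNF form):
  h ∨ p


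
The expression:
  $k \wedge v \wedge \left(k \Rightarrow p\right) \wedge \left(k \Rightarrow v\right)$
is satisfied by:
  {k: True, p: True, v: True}


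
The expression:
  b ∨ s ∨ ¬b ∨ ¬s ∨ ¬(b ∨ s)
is always true.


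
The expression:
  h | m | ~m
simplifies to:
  True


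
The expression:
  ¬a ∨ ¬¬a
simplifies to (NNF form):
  True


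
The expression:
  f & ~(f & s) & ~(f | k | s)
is never true.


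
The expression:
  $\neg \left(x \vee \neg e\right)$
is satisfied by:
  {e: True, x: False}


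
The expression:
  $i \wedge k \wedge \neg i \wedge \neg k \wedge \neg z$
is never true.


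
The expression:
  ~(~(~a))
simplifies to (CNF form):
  ~a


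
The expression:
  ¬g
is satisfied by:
  {g: False}


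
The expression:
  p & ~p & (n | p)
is never true.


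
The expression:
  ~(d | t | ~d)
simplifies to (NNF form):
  False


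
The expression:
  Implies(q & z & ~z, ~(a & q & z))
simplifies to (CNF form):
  True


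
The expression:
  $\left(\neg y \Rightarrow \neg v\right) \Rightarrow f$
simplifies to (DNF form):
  $f \vee \left(v \wedge \neg y\right)$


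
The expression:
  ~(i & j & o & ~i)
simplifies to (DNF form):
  True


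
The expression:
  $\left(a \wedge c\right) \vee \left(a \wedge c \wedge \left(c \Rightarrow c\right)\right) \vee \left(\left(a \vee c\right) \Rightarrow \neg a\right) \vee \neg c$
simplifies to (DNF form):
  $\text{True}$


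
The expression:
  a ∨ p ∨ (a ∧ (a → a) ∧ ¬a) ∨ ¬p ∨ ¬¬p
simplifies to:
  True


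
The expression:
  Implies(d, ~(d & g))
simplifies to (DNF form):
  ~d | ~g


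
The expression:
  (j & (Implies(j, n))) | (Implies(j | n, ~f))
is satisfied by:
  {j: False, f: False, n: False}
  {n: True, j: False, f: False}
  {j: True, n: False, f: False}
  {n: True, j: True, f: False}
  {f: True, n: False, j: False}
  {f: True, n: True, j: True}


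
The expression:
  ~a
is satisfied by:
  {a: False}


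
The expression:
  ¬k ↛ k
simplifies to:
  True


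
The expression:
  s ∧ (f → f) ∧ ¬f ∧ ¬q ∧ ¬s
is never true.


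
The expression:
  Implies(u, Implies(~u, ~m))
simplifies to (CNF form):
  True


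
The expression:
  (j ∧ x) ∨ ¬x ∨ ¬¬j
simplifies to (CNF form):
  j ∨ ¬x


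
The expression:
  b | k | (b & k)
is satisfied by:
  {b: True, k: True}
  {b: True, k: False}
  {k: True, b: False}


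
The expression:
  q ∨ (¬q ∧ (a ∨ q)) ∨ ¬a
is always true.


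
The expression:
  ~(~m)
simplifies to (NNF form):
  m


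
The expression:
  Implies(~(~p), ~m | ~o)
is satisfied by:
  {p: False, m: False, o: False}
  {o: True, p: False, m: False}
  {m: True, p: False, o: False}
  {o: True, m: True, p: False}
  {p: True, o: False, m: False}
  {o: True, p: True, m: False}
  {m: True, p: True, o: False}


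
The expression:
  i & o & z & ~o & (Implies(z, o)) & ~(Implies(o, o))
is never true.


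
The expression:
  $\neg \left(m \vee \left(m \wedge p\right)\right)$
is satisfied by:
  {m: False}


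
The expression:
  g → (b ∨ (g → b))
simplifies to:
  b ∨ ¬g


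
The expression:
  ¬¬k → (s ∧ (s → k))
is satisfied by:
  {s: True, k: False}
  {k: False, s: False}
  {k: True, s: True}


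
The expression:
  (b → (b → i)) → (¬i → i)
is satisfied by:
  {i: True, b: True}
  {i: True, b: False}
  {b: True, i: False}
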